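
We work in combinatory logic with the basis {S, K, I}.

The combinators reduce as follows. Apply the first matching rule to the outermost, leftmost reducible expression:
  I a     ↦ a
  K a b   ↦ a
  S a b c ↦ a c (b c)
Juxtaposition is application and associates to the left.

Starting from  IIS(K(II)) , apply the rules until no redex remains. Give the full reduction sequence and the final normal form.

Answer: normal form = S(KI)  (in 3 steps)

Reduction:
  start: IIS(K(II))
  step 1: IS(K(II))
  step 2: S(K(II))
  step 3: S(KI)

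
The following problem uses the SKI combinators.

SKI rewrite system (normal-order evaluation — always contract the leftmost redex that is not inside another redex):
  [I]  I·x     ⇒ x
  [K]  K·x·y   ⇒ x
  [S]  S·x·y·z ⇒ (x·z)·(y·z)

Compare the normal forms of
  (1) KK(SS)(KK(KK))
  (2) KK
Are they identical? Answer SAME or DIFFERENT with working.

Answer: SAME — A ⇓ KK, B ⇓ KK

Reduction:
Term A:
  start: KK(SS)(KK(KK))
  [1] K(KK(KK))
  [2] KK

Term B:
  start: KK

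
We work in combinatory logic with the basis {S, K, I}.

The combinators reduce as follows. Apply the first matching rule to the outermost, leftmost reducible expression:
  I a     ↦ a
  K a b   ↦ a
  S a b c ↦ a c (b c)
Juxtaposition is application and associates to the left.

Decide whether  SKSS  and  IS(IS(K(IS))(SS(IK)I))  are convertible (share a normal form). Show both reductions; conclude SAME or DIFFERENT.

Answer: DIFFERENT — A ⇓ S, B ⇓ S(S(KS)(SI(KI)))

Working:
Term A:
  start: SKSS
  →1  KS(SS)
  →2  S

Term B:
  start: IS(IS(K(IS))(SS(IK)I))
  →1  S(IS(K(IS))(SS(IK)I))
  →2  S(S(K(IS))(SS(IK)I))
  →3  S(S(KS)(SS(IK)I))
  →4  S(S(KS)(SI(IKI)))
  →5  S(S(KS)(SI(KI)))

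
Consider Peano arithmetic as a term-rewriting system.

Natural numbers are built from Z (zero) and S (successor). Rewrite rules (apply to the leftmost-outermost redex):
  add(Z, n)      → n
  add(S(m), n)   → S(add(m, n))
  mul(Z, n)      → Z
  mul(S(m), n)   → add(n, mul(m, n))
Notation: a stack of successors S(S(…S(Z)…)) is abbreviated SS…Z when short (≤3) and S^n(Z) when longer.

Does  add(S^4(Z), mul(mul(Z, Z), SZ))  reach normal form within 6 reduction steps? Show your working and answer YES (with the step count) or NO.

Answer: NO — after 6 steps the term is S(S(S(S(mul(Z, SZ))))), not yet normal

Reduction:
  start: add(S^4(Z), mul(mul(Z, Z), SZ))
  →1  S(add(SSSZ, mul(mul(Z, Z), SZ)))
  →2  S(S(add(SSZ, mul(mul(Z, Z), SZ))))
  →3  S(S(S(add(SZ, mul(mul(Z, Z), SZ)))))
  →4  S(S(S(S(add(Z, mul(mul(Z, Z), SZ))))))
  →5  S(S(S(S(mul(mul(Z, Z), SZ)))))
  →6  S(S(S(S(mul(Z, SZ)))))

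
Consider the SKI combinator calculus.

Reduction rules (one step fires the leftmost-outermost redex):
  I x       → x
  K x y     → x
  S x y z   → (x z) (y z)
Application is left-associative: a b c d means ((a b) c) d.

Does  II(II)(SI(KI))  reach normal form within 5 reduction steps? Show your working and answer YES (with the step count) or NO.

Answer: YES — reaches normal form SI(KI) in 4 ≤ 5 steps

Derivation:
  start: II(II)(SI(KI))
  [1] I(II)(SI(KI))
  [2] II(SI(KI))
  [3] I(SI(KI))
  [4] SI(KI)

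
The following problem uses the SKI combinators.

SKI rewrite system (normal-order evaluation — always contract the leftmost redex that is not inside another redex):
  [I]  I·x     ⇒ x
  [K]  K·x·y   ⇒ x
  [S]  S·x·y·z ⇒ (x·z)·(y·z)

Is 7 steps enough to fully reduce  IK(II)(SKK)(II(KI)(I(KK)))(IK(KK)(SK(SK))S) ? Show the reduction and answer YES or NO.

Answer: NO — after 7 steps the term is I(IK(KK)(SK(SK))S), not yet normal

Reduction:
  start: IK(II)(SKK)(II(KI)(I(KK)))(IK(KK)(SK(SK))S)
  step 1: K(II)(SKK)(II(KI)(I(KK)))(IK(KK)(SK(SK))S)
  step 2: II(II(KI)(I(KK)))(IK(KK)(SK(SK))S)
  step 3: I(II(KI)(I(KK)))(IK(KK)(SK(SK))S)
  step 4: II(KI)(I(KK))(IK(KK)(SK(SK))S)
  step 5: I(KI)(I(KK))(IK(KK)(SK(SK))S)
  step 6: KI(I(KK))(IK(KK)(SK(SK))S)
  step 7: I(IK(KK)(SK(SK))S)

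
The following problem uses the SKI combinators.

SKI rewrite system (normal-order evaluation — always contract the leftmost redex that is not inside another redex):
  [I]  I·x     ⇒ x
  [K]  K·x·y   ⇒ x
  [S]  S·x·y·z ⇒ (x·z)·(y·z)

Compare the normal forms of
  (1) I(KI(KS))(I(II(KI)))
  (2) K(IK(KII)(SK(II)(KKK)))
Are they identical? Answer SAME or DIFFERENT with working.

Answer: SAME — A ⇓ KI, B ⇓ KI

Derivation:
Term A:
  start: I(KI(KS))(I(II(KI)))
  step 1: KI(KS)(I(II(KI)))
  step 2: I(I(II(KI)))
  step 3: I(II(KI))
  step 4: II(KI)
  step 5: I(KI)
  step 6: KI

Term B:
  start: K(IK(KII)(SK(II)(KKK)))
  step 1: K(K(KII)(SK(II)(KKK)))
  step 2: K(KII)
  step 3: KI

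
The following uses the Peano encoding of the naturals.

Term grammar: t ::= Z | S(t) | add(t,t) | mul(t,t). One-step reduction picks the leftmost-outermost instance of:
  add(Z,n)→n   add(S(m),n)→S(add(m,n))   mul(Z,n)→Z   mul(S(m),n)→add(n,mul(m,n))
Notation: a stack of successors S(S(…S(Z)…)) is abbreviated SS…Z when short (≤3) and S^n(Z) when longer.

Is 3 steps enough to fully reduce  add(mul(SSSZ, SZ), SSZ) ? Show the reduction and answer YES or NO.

Answer: NO — after 3 steps the term is S(add(add(Z, mul(SSZ, SZ)), SSZ)), not yet normal

Working:
  start: add(mul(SSSZ, SZ), SSZ)
  [1] add(add(SZ, mul(SSZ, SZ)), SSZ)
  [2] add(S(add(Z, mul(SSZ, SZ))), SSZ)
  [3] S(add(add(Z, mul(SSZ, SZ)), SSZ))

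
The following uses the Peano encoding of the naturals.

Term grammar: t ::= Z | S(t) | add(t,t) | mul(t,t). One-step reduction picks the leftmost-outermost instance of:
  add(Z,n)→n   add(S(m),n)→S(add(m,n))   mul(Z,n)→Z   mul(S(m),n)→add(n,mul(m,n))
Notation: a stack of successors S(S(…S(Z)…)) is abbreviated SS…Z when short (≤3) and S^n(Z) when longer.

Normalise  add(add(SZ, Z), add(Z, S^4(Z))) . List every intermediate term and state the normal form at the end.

Answer: normal form = S^5(Z)  (in 5 steps)

Derivation:
  start: add(add(SZ, Z), add(Z, S^4(Z)))
  [1] add(S(add(Z, Z)), add(Z, S^4(Z)))
  [2] S(add(add(Z, Z), add(Z, S^4(Z))))
  [3] S(add(Z, add(Z, S^4(Z))))
  [4] S(add(Z, S^4(Z)))
  [5] S^5(Z)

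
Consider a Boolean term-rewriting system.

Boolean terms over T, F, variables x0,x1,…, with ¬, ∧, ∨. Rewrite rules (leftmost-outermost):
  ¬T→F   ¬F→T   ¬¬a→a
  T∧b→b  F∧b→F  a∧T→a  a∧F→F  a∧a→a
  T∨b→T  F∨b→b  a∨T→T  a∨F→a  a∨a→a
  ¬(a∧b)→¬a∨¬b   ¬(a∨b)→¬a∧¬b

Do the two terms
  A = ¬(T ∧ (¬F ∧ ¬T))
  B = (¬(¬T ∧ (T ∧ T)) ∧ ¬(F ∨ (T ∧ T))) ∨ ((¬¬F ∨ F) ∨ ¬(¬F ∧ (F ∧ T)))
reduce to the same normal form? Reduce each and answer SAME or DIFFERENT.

Term A:
  start: ¬(T ∧ (¬F ∧ ¬T))
  [1] ¬T ∨ ¬(¬F ∧ ¬T)
  [2] F ∨ ¬(¬F ∧ ¬T)
  [3] ¬(¬F ∧ ¬T)
  [4] ¬¬F ∨ ¬¬T
  [5] F ∨ ¬¬T
  [6] ¬¬T
  [7] T

Term B:
  start: (¬(¬T ∧ (T ∧ T)) ∧ ¬(F ∨ (T ∧ T))) ∨ ((¬¬F ∨ F) ∨ ¬(¬F ∧ (F ∧ T)))
  [1] ((¬¬T ∨ ¬(T ∧ T)) ∧ ¬(F ∨ (T ∧ T))) ∨ ((¬¬F ∨ F) ∨ ¬(¬F ∧ (F ∧ T)))
  [2] ((T ∨ ¬(T ∧ T)) ∧ ¬(F ∨ (T ∧ T))) ∨ ((¬¬F ∨ F) ∨ ¬(¬F ∧ (F ∧ T)))
  [3] (T ∧ ¬(F ∨ (T ∧ T))) ∨ ((¬¬F ∨ F) ∨ ¬(¬F ∧ (F ∧ T)))
  [4] ¬(F ∨ (T ∧ T)) ∨ ((¬¬F ∨ F) ∨ ¬(¬F ∧ (F ∧ T)))
  [5] (¬F ∧ ¬(T ∧ T)) ∨ ((¬¬F ∨ F) ∨ ¬(¬F ∧ (F ∧ T)))
  [6] (T ∧ ¬(T ∧ T)) ∨ ((¬¬F ∨ F) ∨ ¬(¬F ∧ (F ∧ T)))
  [7] ¬(T ∧ T) ∨ ((¬¬F ∨ F) ∨ ¬(¬F ∧ (F ∧ T)))
  [8] (¬T ∨ ¬T) ∨ ((¬¬F ∨ F) ∨ ¬(¬F ∧ (F ∧ T)))
  [9] ¬T ∨ ((¬¬F ∨ F) ∨ ¬(¬F ∧ (F ∧ T)))
  [10] F ∨ ((¬¬F ∨ F) ∨ ¬(¬F ∧ (F ∧ T)))
  [11] (¬¬F ∨ F) ∨ ¬(¬F ∧ (F ∧ T))
  [12] ¬¬F ∨ ¬(¬F ∧ (F ∧ T))
  [13] F ∨ ¬(¬F ∧ (F ∧ T))
  [14] ¬(¬F ∧ (F ∧ T))
  [15] ¬¬F ∨ ¬(F ∧ T)
  [16] F ∨ ¬(F ∧ T)
  [17] ¬(F ∧ T)
  [18] ¬F ∨ ¬T
  [19] T ∨ ¬T
  [20] T

Answer: SAME — A ⇓ T, B ⇓ T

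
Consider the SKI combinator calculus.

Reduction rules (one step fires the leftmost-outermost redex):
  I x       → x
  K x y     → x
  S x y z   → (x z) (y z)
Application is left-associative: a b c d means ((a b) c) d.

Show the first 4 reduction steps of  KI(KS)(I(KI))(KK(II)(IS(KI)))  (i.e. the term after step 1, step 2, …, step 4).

  start: KI(KS)(I(KI))(KK(II)(IS(KI)))
  →1  I(I(KI))(KK(II)(IS(KI)))
  →2  I(KI)(KK(II)(IS(KI)))
  →3  KI(KK(II)(IS(KI)))
  →4  I

Answer: after 4 steps: I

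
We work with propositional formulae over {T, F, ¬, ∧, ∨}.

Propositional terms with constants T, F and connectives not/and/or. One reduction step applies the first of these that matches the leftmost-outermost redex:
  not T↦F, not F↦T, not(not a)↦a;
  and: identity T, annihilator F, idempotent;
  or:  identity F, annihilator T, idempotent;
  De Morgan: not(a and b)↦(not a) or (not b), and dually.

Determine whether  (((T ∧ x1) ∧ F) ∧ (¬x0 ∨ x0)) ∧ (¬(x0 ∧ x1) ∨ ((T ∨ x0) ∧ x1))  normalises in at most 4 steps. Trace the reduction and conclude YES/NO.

Answer: YES — reaches normal form F in 3 ≤ 4 steps

Working:
  start: (((T ∧ x1) ∧ F) ∧ (¬x0 ∨ x0)) ∧ (¬(x0 ∧ x1) ∨ ((T ∨ x0) ∧ x1))
  →1  (F ∧ (¬x0 ∨ x0)) ∧ (¬(x0 ∧ x1) ∨ ((T ∨ x0) ∧ x1))
  →2  F ∧ (¬(x0 ∧ x1) ∨ ((T ∨ x0) ∧ x1))
  →3  F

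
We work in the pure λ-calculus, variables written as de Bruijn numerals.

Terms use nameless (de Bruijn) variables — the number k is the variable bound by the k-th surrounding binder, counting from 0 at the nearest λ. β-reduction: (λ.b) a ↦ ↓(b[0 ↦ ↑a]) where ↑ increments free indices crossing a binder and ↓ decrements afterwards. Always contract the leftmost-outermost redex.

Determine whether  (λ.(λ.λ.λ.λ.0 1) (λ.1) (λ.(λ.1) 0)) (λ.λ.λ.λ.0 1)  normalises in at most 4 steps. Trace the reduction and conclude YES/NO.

  start: (λ.(λ.λ.λ.λ.0 1) (λ.1) (λ.(λ.1) 0)) (λ.λ.λ.λ.0 1)
  →1  (λ.λ.λ.λ.0 1) (λ.λ.λ.λ.λ.0 1) (λ.(λ.1) 0)
  →2  (λ.λ.λ.0 1) (λ.(λ.1) 0)
  →3  λ.λ.0 1

Answer: YES — reaches normal form λ.λ.0 1 in 3 ≤ 4 steps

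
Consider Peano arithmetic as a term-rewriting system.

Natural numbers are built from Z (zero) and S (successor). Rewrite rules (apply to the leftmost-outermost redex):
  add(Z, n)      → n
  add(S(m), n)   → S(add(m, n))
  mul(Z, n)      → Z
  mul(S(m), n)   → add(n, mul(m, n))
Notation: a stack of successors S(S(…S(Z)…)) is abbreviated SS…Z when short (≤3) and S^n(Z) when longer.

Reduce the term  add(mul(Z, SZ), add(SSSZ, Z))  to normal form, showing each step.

  start: add(mul(Z, SZ), add(SSSZ, Z))
  [1] add(Z, add(SSSZ, Z))
  [2] add(SSSZ, Z)
  [3] S(add(SSZ, Z))
  [4] S(S(add(SZ, Z)))
  [5] S(S(S(add(Z, Z))))
  [6] SSSZ

Answer: normal form = SSSZ  (in 6 steps)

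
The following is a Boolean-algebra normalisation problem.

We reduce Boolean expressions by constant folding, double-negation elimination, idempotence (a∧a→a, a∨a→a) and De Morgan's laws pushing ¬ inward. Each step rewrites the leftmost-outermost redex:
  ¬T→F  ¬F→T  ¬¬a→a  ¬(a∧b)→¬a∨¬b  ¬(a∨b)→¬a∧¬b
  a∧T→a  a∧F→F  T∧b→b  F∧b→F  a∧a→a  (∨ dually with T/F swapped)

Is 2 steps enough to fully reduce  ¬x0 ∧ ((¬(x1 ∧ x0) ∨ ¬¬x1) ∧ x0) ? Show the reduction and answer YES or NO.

Answer: YES — reaches normal form ¬x0 ∧ (((¬x1 ∨ ¬x0) ∨ x1) ∧ x0) in 2 ≤ 2 steps

Reduction:
  start: ¬x0 ∧ ((¬(x1 ∧ x0) ∨ ¬¬x1) ∧ x0)
  step 1: ¬x0 ∧ (((¬x1 ∨ ¬x0) ∨ ¬¬x1) ∧ x0)
  step 2: ¬x0 ∧ (((¬x1 ∨ ¬x0) ∨ x1) ∧ x0)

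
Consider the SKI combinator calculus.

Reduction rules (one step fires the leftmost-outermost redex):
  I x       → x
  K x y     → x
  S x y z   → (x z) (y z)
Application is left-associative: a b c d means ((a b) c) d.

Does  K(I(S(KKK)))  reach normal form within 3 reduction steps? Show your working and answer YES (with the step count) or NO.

  start: K(I(S(KKK)))
  step 1: K(S(KKK))
  step 2: K(SK)

Answer: YES — reaches normal form K(SK) in 2 ≤ 3 steps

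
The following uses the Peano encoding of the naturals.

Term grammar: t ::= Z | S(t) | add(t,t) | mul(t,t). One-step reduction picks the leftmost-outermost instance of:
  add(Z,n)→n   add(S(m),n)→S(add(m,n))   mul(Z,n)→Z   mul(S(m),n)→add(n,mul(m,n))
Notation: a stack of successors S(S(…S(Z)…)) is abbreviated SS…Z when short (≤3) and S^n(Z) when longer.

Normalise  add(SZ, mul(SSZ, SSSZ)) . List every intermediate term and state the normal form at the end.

Answer: normal form = S^7(Z)  (in 13 steps)

Derivation:
  start: add(SZ, mul(SSZ, SSSZ))
  →1  S(add(Z, mul(SSZ, SSSZ)))
  →2  S(mul(SSZ, SSSZ))
  →3  S(add(SSSZ, mul(SZ, SSSZ)))
  →4  S(S(add(SSZ, mul(SZ, SSSZ))))
  →5  S(S(S(add(SZ, mul(SZ, SSSZ)))))
  →6  S(S(S(S(add(Z, mul(SZ, SSSZ))))))
  →7  S(S(S(S(mul(SZ, SSSZ)))))
  →8  S(S(S(S(add(SSSZ, mul(Z, SSSZ))))))
  →9  S(S(S(S(S(add(SSZ, mul(Z, SSSZ)))))))
  →10  S(S(S(S(S(S(add(SZ, mul(Z, SSSZ))))))))
  →11  S(S(S(S(S(S(S(add(Z, mul(Z, SSSZ)))))))))
  →12  S(S(S(S(S(S(S(mul(Z, SSSZ))))))))
  →13  S^7(Z)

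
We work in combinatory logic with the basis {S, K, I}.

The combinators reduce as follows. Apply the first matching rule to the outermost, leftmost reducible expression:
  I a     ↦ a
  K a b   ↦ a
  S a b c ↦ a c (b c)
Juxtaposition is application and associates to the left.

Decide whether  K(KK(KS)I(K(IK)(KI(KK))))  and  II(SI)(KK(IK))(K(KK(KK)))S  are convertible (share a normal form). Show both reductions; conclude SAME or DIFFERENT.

Answer: DIFFERENT — A ⇓ KI, B ⇓ KS

Reduction:
Term A:
  start: K(KK(KS)I(K(IK)(KI(KK))))
  [1] K(KI(K(IK)(KI(KK))))
  [2] KI

Term B:
  start: II(SI)(KK(IK))(K(KK(KK)))S
  [1] I(SI)(KK(IK))(K(KK(KK)))S
  [2] SI(KK(IK))(K(KK(KK)))S
  [3] I(K(KK(KK)))(KK(IK)(K(KK(KK))))S
  [4] K(KK(KK))(KK(IK)(K(KK(KK))))S
  [5] KK(KK)S
  [6] KS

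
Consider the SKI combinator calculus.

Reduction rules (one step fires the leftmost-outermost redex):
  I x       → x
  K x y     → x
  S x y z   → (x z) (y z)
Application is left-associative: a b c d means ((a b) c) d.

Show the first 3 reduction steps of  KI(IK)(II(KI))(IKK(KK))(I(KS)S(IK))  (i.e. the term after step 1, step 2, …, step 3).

  start: KI(IK)(II(KI))(IKK(KK))(I(KS)S(IK))
  [1] I(II(KI))(IKK(KK))(I(KS)S(IK))
  [2] II(KI)(IKK(KK))(I(KS)S(IK))
  [3] I(KI)(IKK(KK))(I(KS)S(IK))

Answer: after 3 steps: I(KI)(IKK(KK))(I(KS)S(IK))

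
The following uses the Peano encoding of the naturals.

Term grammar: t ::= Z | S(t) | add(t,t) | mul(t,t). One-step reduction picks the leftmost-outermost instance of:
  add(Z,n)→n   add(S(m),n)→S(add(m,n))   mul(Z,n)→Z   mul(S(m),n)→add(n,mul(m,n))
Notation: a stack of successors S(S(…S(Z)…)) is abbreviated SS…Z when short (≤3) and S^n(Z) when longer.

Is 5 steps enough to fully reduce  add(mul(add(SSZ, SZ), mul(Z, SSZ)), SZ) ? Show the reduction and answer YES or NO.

Answer: NO — after 5 steps the term is add(mul(S(add(Z, SZ)), mul(Z, SSZ)), SZ), not yet normal

Derivation:
  start: add(mul(add(SSZ, SZ), mul(Z, SSZ)), SZ)
  step 1: add(mul(S(add(SZ, SZ)), mul(Z, SSZ)), SZ)
  step 2: add(add(mul(Z, SSZ), mul(add(SZ, SZ), mul(Z, SSZ))), SZ)
  step 3: add(add(Z, mul(add(SZ, SZ), mul(Z, SSZ))), SZ)
  step 4: add(mul(add(SZ, SZ), mul(Z, SSZ)), SZ)
  step 5: add(mul(S(add(Z, SZ)), mul(Z, SSZ)), SZ)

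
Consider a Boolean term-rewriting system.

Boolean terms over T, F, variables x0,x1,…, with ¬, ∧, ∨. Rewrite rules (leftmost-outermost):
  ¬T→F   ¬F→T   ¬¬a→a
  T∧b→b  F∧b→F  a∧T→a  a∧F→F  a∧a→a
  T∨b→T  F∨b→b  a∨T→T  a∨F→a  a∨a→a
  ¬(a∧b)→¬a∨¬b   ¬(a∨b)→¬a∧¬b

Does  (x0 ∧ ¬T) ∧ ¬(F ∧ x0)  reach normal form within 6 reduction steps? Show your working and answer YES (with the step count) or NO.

  start: (x0 ∧ ¬T) ∧ ¬(F ∧ x0)
  [1] (x0 ∧ F) ∧ ¬(F ∧ x0)
  [2] F ∧ ¬(F ∧ x0)
  [3] F

Answer: YES — reaches normal form F in 3 ≤ 6 steps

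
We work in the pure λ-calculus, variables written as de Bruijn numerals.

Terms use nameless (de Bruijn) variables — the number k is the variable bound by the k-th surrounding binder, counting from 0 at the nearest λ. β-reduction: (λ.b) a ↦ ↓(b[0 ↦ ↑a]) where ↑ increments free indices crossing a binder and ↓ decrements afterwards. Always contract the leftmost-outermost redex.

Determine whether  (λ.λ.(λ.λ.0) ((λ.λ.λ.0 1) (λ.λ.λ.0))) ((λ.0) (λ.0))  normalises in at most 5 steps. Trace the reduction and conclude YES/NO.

  start: (λ.λ.(λ.λ.0) ((λ.λ.λ.0 1) (λ.λ.λ.0))) ((λ.0) (λ.0))
  [1] λ.(λ.λ.0) ((λ.λ.λ.0 1) (λ.λ.λ.0))
  [2] λ.λ.0

Answer: YES — reaches normal form λ.λ.0 in 2 ≤ 5 steps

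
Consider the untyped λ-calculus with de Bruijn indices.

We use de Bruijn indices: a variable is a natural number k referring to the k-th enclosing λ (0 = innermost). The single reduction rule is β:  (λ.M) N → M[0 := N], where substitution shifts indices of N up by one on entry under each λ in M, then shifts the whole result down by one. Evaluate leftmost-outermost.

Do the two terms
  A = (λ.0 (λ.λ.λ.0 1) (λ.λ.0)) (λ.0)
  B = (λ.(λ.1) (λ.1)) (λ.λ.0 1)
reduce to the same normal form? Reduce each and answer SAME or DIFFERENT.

Term A:
  start: (λ.0 (λ.λ.λ.0 1) (λ.λ.0)) (λ.0)
  →1  (λ.0) (λ.λ.λ.0 1) (λ.λ.0)
  →2  (λ.λ.λ.0 1) (λ.λ.0)
  →3  λ.λ.0 1

Term B:
  start: (λ.(λ.1) (λ.1)) (λ.λ.0 1)
  →1  (λ.λ.λ.0 1) (λ.λ.λ.0 1)
  →2  λ.λ.0 1

Answer: SAME — A ⇓ λ.λ.0 1, B ⇓ λ.λ.0 1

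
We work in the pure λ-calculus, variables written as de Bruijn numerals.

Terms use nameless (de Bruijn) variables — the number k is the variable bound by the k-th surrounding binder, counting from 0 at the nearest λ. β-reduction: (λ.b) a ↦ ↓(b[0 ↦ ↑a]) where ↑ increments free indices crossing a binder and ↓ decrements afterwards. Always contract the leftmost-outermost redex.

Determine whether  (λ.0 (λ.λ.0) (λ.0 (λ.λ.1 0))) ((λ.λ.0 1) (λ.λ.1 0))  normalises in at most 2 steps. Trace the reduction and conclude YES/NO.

Answer: NO — after 2 steps the term is (λ.0 (λ.λ.1 0)) (λ.λ.0) (λ.0 (λ.λ.1 0)), not yet normal

Reduction:
  start: (λ.0 (λ.λ.0) (λ.0 (λ.λ.1 0))) ((λ.λ.0 1) (λ.λ.1 0))
  [1] (λ.λ.0 1) (λ.λ.1 0) (λ.λ.0) (λ.0 (λ.λ.1 0))
  [2] (λ.0 (λ.λ.1 0)) (λ.λ.0) (λ.0 (λ.λ.1 0))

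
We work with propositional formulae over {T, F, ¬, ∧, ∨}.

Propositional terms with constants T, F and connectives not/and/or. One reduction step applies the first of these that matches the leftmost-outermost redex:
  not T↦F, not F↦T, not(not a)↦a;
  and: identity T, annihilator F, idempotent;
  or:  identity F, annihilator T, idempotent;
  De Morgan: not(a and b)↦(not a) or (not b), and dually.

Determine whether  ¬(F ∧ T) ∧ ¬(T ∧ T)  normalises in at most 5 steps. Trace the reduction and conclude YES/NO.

Answer: NO — after 5 steps the term is ¬T ∨ ¬T, not yet normal

Derivation:
  start: ¬(F ∧ T) ∧ ¬(T ∧ T)
  step 1: (¬F ∨ ¬T) ∧ ¬(T ∧ T)
  step 2: (T ∨ ¬T) ∧ ¬(T ∧ T)
  step 3: T ∧ ¬(T ∧ T)
  step 4: ¬(T ∧ T)
  step 5: ¬T ∨ ¬T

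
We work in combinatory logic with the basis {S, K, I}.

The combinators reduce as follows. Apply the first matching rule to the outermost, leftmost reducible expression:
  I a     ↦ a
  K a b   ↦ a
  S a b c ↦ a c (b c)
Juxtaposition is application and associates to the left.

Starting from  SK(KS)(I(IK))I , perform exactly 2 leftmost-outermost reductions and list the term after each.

  start: SK(KS)(I(IK))I
  →1  K(I(IK))(KS(I(IK)))I
  →2  I(IK)I

Answer: after 2 steps: I(IK)I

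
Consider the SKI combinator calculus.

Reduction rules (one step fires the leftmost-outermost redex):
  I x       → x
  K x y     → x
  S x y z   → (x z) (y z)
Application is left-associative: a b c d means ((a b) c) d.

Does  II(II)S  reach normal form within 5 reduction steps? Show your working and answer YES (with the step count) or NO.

Answer: YES — reaches normal form S in 4 ≤ 5 steps

Derivation:
  start: II(II)S
  [1] I(II)S
  [2] IIS
  [3] IS
  [4] S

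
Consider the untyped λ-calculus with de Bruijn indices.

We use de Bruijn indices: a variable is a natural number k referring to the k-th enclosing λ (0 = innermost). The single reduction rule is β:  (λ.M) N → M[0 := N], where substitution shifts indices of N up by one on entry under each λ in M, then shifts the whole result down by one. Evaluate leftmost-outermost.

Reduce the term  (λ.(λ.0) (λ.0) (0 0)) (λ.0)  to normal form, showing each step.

Answer: normal form = λ.0  (in 4 steps)

Derivation:
  start: (λ.(λ.0) (λ.0) (0 0)) (λ.0)
  step 1: (λ.0) (λ.0) ((λ.0) (λ.0))
  step 2: (λ.0) ((λ.0) (λ.0))
  step 3: (λ.0) (λ.0)
  step 4: λ.0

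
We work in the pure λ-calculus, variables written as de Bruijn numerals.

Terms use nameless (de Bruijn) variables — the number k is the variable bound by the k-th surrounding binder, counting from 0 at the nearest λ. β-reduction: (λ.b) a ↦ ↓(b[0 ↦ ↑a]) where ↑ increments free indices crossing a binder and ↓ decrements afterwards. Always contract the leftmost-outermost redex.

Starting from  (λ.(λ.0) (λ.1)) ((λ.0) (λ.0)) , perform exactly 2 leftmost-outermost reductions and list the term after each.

Answer: after 2 steps: λ.(λ.0) (λ.0)

Derivation:
  start: (λ.(λ.0) (λ.1)) ((λ.0) (λ.0))
  →1  (λ.0) (λ.(λ.0) (λ.0))
  →2  λ.(λ.0) (λ.0)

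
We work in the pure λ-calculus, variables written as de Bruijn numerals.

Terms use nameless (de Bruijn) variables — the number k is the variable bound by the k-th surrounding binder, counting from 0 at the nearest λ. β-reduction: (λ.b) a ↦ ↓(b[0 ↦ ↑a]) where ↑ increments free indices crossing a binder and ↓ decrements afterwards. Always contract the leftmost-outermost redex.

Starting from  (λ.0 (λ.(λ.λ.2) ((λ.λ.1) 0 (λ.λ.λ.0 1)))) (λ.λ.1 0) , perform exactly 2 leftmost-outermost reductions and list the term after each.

  start: (λ.0 (λ.(λ.λ.2) ((λ.λ.1) 0 (λ.λ.λ.0 1)))) (λ.λ.1 0)
  [1] (λ.λ.1 0) (λ.(λ.λ.2) ((λ.λ.1) 0 (λ.λ.λ.0 1)))
  [2] λ.(λ.(λ.λ.2) ((λ.λ.1) 0 (λ.λ.λ.0 1))) 0

Answer: after 2 steps: λ.(λ.(λ.λ.2) ((λ.λ.1) 0 (λ.λ.λ.0 1))) 0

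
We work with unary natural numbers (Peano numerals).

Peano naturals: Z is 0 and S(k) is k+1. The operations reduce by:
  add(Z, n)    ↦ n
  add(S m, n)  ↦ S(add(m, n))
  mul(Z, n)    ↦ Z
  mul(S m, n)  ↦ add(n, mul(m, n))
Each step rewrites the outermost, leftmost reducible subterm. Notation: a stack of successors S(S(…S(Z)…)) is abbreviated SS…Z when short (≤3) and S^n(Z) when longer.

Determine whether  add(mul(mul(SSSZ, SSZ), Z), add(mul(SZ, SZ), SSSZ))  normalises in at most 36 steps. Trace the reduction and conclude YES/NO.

  start: add(mul(mul(SSSZ, SSZ), Z), add(mul(SZ, SZ), SSSZ))
  →1  add(mul(add(SSZ, mul(SSZ, SSZ)), Z), add(mul(SZ, SZ), SSSZ))
  →2  add(mul(S(add(SZ, mul(SSZ, SSZ))), Z), add(mul(SZ, SZ), SSSZ))
  →3  add(add(Z, mul(add(SZ, mul(SSZ, SSZ)), Z)), add(mul(SZ, SZ), SSSZ))
  →4  add(mul(add(SZ, mul(SSZ, SSZ)), Z), add(mul(SZ, SZ), SSSZ))
  →5  add(mul(S(add(Z, mul(SSZ, SSZ))), Z), add(mul(SZ, SZ), SSSZ))
  →6  add(add(Z, mul(add(Z, mul(SSZ, SSZ)), Z)), add(mul(SZ, SZ), SSSZ))
  →7  add(mul(add(Z, mul(SSZ, SSZ)), Z), add(mul(SZ, SZ), SSSZ))
  →8  add(mul(mul(SSZ, SSZ), Z), add(mul(SZ, SZ), SSSZ))
  →9  add(mul(add(SSZ, mul(SZ, SSZ)), Z), add(mul(SZ, SZ), SSSZ))
  →10  add(mul(S(add(SZ, mul(SZ, SSZ))), Z), add(mul(SZ, SZ), SSSZ))
  →11  add(add(Z, mul(add(SZ, mul(SZ, SSZ)), Z)), add(mul(SZ, SZ), SSSZ))
  →12  add(mul(add(SZ, mul(SZ, SSZ)), Z), add(mul(SZ, SZ), SSSZ))
  →13  add(mul(S(add(Z, mul(SZ, SSZ))), Z), add(mul(SZ, SZ), SSSZ))
  →14  add(add(Z, mul(add(Z, mul(SZ, SSZ)), Z)), add(mul(SZ, SZ), SSSZ))
  →15  add(mul(add(Z, mul(SZ, SSZ)), Z), add(mul(SZ, SZ), SSSZ))
  →16  add(mul(mul(SZ, SSZ), Z), add(mul(SZ, SZ), SSSZ))
  →17  add(mul(add(SSZ, mul(Z, SSZ)), Z), add(mul(SZ, SZ), SSSZ))
  →18  add(mul(S(add(SZ, mul(Z, SSZ))), Z), add(mul(SZ, SZ), SSSZ))
  →19  add(add(Z, mul(add(SZ, mul(Z, SSZ)), Z)), add(mul(SZ, SZ), SSSZ))
  →20  add(mul(add(SZ, mul(Z, SSZ)), Z), add(mul(SZ, SZ), SSSZ))
  →21  add(mul(S(add(Z, mul(Z, SSZ))), Z), add(mul(SZ, SZ), SSSZ))
  →22  add(add(Z, mul(add(Z, mul(Z, SSZ)), Z)), add(mul(SZ, SZ), SSSZ))
  →23  add(mul(add(Z, mul(Z, SSZ)), Z), add(mul(SZ, SZ), SSSZ))
  →24  add(mul(mul(Z, SSZ), Z), add(mul(SZ, SZ), SSSZ))
  →25  add(mul(Z, Z), add(mul(SZ, SZ), SSSZ))
  →26  add(Z, add(mul(SZ, SZ), SSSZ))
  →27  add(mul(SZ, SZ), SSSZ)
  →28  add(add(SZ, mul(Z, SZ)), SSSZ)
  →29  add(S(add(Z, mul(Z, SZ))), SSSZ)
  →30  S(add(add(Z, mul(Z, SZ)), SSSZ))
  →31  S(add(mul(Z, SZ), SSSZ))
  →32  S(add(Z, SSSZ))
  →33  S^4(Z)

Answer: YES — reaches normal form S^4(Z) in 33 ≤ 36 steps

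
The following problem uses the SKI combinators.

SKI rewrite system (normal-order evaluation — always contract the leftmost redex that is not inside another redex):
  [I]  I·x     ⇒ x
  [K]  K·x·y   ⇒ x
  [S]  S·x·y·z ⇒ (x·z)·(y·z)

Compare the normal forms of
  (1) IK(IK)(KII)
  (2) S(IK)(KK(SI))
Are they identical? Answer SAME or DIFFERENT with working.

Term A:
  start: IK(IK)(KII)
  →1  K(IK)(KII)
  →2  IK
  →3  K

Term B:
  start: S(IK)(KK(SI))
  →1  SK(KK(SI))
  →2  SKK

Answer: DIFFERENT — A ⇓ K, B ⇓ SKK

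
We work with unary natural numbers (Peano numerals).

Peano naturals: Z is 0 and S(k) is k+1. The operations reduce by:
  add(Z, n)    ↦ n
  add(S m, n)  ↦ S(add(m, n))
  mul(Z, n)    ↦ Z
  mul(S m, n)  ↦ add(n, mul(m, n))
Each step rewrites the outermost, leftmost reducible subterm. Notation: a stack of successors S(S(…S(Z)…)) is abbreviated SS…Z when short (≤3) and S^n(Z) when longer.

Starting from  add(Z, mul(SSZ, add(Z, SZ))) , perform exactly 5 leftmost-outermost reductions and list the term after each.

Answer: after 5 steps: S(mul(SZ, add(Z, SZ)))

Reduction:
  start: add(Z, mul(SSZ, add(Z, SZ)))
  [1] mul(SSZ, add(Z, SZ))
  [2] add(add(Z, SZ), mul(SZ, add(Z, SZ)))
  [3] add(SZ, mul(SZ, add(Z, SZ)))
  [4] S(add(Z, mul(SZ, add(Z, SZ))))
  [5] S(mul(SZ, add(Z, SZ)))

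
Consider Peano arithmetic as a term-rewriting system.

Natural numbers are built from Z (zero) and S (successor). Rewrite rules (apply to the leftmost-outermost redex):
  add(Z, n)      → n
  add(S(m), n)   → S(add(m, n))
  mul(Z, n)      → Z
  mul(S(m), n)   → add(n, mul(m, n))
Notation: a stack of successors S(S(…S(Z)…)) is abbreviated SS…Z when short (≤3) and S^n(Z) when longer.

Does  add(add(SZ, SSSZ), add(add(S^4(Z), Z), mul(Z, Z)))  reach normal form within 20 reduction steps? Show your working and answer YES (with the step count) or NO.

Answer: YES — reaches normal form S^8(Z) in 18 ≤ 20 steps

Derivation:
  start: add(add(SZ, SSSZ), add(add(S^4(Z), Z), mul(Z, Z)))
  step 1: add(S(add(Z, SSSZ)), add(add(S^4(Z), Z), mul(Z, Z)))
  step 2: S(add(add(Z, SSSZ), add(add(S^4(Z), Z), mul(Z, Z))))
  step 3: S(add(SSSZ, add(add(S^4(Z), Z), mul(Z, Z))))
  step 4: S(S(add(SSZ, add(add(S^4(Z), Z), mul(Z, Z)))))
  step 5: S(S(S(add(SZ, add(add(S^4(Z), Z), mul(Z, Z))))))
  step 6: S(S(S(S(add(Z, add(add(S^4(Z), Z), mul(Z, Z)))))))
  step 7: S(S(S(S(add(add(S^4(Z), Z), mul(Z, Z))))))
  step 8: S(S(S(S(add(S(add(SSSZ, Z)), mul(Z, Z))))))
  step 9: S(S(S(S(S(add(add(SSSZ, Z), mul(Z, Z)))))))
  step 10: S(S(S(S(S(add(S(add(SSZ, Z)), mul(Z, Z)))))))
  step 11: S(S(S(S(S(S(add(add(SSZ, Z), mul(Z, Z))))))))
  step 12: S(S(S(S(S(S(add(S(add(SZ, Z)), mul(Z, Z))))))))
  step 13: S(S(S(S(S(S(S(add(add(SZ, Z), mul(Z, Z)))))))))
  step 14: S(S(S(S(S(S(S(add(S(add(Z, Z)), mul(Z, Z)))))))))
  step 15: S(S(S(S(S(S(S(S(add(add(Z, Z), mul(Z, Z))))))))))
  step 16: S(S(S(S(S(S(S(S(add(Z, mul(Z, Z))))))))))
  step 17: S(S(S(S(S(S(S(S(mul(Z, Z)))))))))
  step 18: S^8(Z)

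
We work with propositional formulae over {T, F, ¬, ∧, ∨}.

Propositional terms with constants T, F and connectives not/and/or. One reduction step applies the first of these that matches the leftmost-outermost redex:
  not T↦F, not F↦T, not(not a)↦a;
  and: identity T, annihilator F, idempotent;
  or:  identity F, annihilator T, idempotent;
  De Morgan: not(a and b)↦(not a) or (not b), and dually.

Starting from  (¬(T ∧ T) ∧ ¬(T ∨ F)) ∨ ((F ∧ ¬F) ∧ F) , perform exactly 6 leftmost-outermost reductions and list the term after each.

Answer: after 6 steps: F

Working:
  start: (¬(T ∧ T) ∧ ¬(T ∨ F)) ∨ ((F ∧ ¬F) ∧ F)
  step 1: ((¬T ∨ ¬T) ∧ ¬(T ∨ F)) ∨ ((F ∧ ¬F) ∧ F)
  step 2: (¬T ∧ ¬(T ∨ F)) ∨ ((F ∧ ¬F) ∧ F)
  step 3: (F ∧ ¬(T ∨ F)) ∨ ((F ∧ ¬F) ∧ F)
  step 4: F ∨ ((F ∧ ¬F) ∧ F)
  step 5: (F ∧ ¬F) ∧ F
  step 6: F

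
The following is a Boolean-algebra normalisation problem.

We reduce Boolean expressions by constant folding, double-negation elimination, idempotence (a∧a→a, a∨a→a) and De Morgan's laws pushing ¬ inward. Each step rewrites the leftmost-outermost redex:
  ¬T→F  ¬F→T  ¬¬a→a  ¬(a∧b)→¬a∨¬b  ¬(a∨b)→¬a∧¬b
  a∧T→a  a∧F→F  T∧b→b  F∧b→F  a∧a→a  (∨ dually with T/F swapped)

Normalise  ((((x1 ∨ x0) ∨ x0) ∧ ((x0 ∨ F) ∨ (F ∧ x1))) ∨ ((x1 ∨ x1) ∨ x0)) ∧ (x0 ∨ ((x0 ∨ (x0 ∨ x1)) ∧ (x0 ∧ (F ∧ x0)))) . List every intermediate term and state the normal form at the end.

  start: ((((x1 ∨ x0) ∨ x0) ∧ ((x0 ∨ F) ∨ (F ∧ x1))) ∨ ((x1 ∨ x1) ∨ x0)) ∧ (x0 ∨ ((x0 ∨ (x0 ∨ x1)) ∧ (x0 ∧ (F ∧ x0))))
  step 1: ((((x1 ∨ x0) ∨ x0) ∧ (x0 ∨ (F ∧ x1))) ∨ ((x1 ∨ x1) ∨ x0)) ∧ (x0 ∨ ((x0 ∨ (x0 ∨ x1)) ∧ (x0 ∧ (F ∧ x0))))
  step 2: ((((x1 ∨ x0) ∨ x0) ∧ (x0 ∨ F)) ∨ ((x1 ∨ x1) ∨ x0)) ∧ (x0 ∨ ((x0 ∨ (x0 ∨ x1)) ∧ (x0 ∧ (F ∧ x0))))
  step 3: ((((x1 ∨ x0) ∨ x0) ∧ x0) ∨ ((x1 ∨ x1) ∨ x0)) ∧ (x0 ∨ ((x0 ∨ (x0 ∨ x1)) ∧ (x0 ∧ (F ∧ x0))))
  step 4: ((((x1 ∨ x0) ∨ x0) ∧ x0) ∨ (x1 ∨ x0)) ∧ (x0 ∨ ((x0 ∨ (x0 ∨ x1)) ∧ (x0 ∧ (F ∧ x0))))
  step 5: ((((x1 ∨ x0) ∨ x0) ∧ x0) ∨ (x1 ∨ x0)) ∧ (x0 ∨ ((x0 ∨ (x0 ∨ x1)) ∧ (x0 ∧ F)))
  step 6: ((((x1 ∨ x0) ∨ x0) ∧ x0) ∨ (x1 ∨ x0)) ∧ (x0 ∨ ((x0 ∨ (x0 ∨ x1)) ∧ F))
  step 7: ((((x1 ∨ x0) ∨ x0) ∧ x0) ∨ (x1 ∨ x0)) ∧ (x0 ∨ F)
  step 8: ((((x1 ∨ x0) ∨ x0) ∧ x0) ∨ (x1 ∨ x0)) ∧ x0

Answer: normal form = ((((x1 ∨ x0) ∨ x0) ∧ x0) ∨ (x1 ∨ x0)) ∧ x0  (in 8 steps)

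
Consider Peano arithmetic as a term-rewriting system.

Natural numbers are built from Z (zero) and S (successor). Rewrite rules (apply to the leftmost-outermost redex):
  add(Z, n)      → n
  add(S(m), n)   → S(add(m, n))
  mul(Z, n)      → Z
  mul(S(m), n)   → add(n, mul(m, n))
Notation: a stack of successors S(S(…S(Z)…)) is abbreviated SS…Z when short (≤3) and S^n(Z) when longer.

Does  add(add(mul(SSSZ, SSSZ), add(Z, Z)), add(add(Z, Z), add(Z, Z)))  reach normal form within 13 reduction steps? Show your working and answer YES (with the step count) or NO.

  start: add(add(mul(SSSZ, SSSZ), add(Z, Z)), add(add(Z, Z), add(Z, Z)))
  step 1: add(add(add(SSSZ, mul(SSZ, SSSZ)), add(Z, Z)), add(add(Z, Z), add(Z, Z)))
  step 2: add(add(S(add(SSZ, mul(SSZ, SSSZ))), add(Z, Z)), add(add(Z, Z), add(Z, Z)))
  step 3: add(S(add(add(SSZ, mul(SSZ, SSSZ)), add(Z, Z))), add(add(Z, Z), add(Z, Z)))
  step 4: S(add(add(add(SSZ, mul(SSZ, SSSZ)), add(Z, Z)), add(add(Z, Z), add(Z, Z))))
  step 5: S(add(add(S(add(SZ, mul(SSZ, SSSZ))), add(Z, Z)), add(add(Z, Z), add(Z, Z))))
  step 6: S(add(S(add(add(SZ, mul(SSZ, SSSZ)), add(Z, Z))), add(add(Z, Z), add(Z, Z))))
  step 7: S(S(add(add(add(SZ, mul(SSZ, SSSZ)), add(Z, Z)), add(add(Z, Z), add(Z, Z)))))
  step 8: S(S(add(add(S(add(Z, mul(SSZ, SSSZ))), add(Z, Z)), add(add(Z, Z), add(Z, Z)))))
  step 9: S(S(add(S(add(add(Z, mul(SSZ, SSSZ)), add(Z, Z))), add(add(Z, Z), add(Z, Z)))))
  step 10: S(S(S(add(add(add(Z, mul(SSZ, SSSZ)), add(Z, Z)), add(add(Z, Z), add(Z, Z))))))
  step 11: S(S(S(add(add(mul(SSZ, SSSZ), add(Z, Z)), add(add(Z, Z), add(Z, Z))))))
  step 12: S(S(S(add(add(add(SSSZ, mul(SZ, SSSZ)), add(Z, Z)), add(add(Z, Z), add(Z, Z))))))
  step 13: S(S(S(add(add(S(add(SSZ, mul(SZ, SSSZ))), add(Z, Z)), add(add(Z, Z), add(Z, Z))))))

Answer: NO — after 13 steps the term is S(S(S(add(add(S(add(SSZ, mul(SZ, SSSZ))), add(Z, Z)), add(add(Z, Z), add(Z, Z)))))), not yet normal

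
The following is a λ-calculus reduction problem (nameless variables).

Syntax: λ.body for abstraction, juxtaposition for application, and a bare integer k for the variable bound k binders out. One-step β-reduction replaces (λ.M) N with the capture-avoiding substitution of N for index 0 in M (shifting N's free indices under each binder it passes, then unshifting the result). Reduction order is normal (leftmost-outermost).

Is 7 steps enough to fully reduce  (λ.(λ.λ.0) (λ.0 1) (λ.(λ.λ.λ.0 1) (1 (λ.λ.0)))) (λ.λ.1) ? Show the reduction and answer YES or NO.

  start: (λ.(λ.λ.0) (λ.0 1) (λ.(λ.λ.λ.0 1) (1 (λ.λ.0)))) (λ.λ.1)
  step 1: (λ.λ.0) (λ.0 (λ.λ.1)) (λ.(λ.λ.λ.0 1) ((λ.λ.1) (λ.λ.0)))
  step 2: (λ.0) (λ.(λ.λ.λ.0 1) ((λ.λ.1) (λ.λ.0)))
  step 3: λ.(λ.λ.λ.0 1) ((λ.λ.1) (λ.λ.0))
  step 4: λ.λ.λ.0 1

Answer: YES — reaches normal form λ.λ.λ.0 1 in 4 ≤ 7 steps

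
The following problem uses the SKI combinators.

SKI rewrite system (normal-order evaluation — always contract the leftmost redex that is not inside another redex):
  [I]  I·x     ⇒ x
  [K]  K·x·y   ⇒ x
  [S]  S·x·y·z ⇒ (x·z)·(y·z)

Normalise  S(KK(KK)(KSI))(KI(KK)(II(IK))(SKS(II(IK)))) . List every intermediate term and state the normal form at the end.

Answer: normal form = S(KS)(KK)  (in 12 steps)

Derivation:
  start: S(KK(KK)(KSI))(KI(KK)(II(IK))(SKS(II(IK))))
  step 1: S(K(KSI))(KI(KK)(II(IK))(SKS(II(IK))))
  step 2: S(KS)(KI(KK)(II(IK))(SKS(II(IK))))
  step 3: S(KS)(I(II(IK))(SKS(II(IK))))
  step 4: S(KS)(II(IK)(SKS(II(IK))))
  step 5: S(KS)(I(IK)(SKS(II(IK))))
  step 6: S(KS)(IK(SKS(II(IK))))
  step 7: S(KS)(K(SKS(II(IK))))
  step 8: S(KS)(K(K(II(IK))(S(II(IK)))))
  step 9: S(KS)(K(II(IK)))
  step 10: S(KS)(K(I(IK)))
  step 11: S(KS)(K(IK))
  step 12: S(KS)(KK)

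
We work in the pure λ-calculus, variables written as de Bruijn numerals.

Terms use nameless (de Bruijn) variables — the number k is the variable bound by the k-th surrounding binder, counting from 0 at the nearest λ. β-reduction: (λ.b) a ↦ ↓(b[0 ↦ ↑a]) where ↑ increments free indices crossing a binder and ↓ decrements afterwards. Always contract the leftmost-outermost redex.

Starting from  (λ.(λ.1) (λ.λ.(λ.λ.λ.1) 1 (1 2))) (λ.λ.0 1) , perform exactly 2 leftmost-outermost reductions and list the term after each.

Answer: after 2 steps: λ.λ.0 1

Reduction:
  start: (λ.(λ.1) (λ.λ.(λ.λ.λ.1) 1 (1 2))) (λ.λ.0 1)
  [1] (λ.λ.λ.0 1) (λ.λ.(λ.λ.λ.1) 1 (1 (λ.λ.0 1)))
  [2] λ.λ.0 1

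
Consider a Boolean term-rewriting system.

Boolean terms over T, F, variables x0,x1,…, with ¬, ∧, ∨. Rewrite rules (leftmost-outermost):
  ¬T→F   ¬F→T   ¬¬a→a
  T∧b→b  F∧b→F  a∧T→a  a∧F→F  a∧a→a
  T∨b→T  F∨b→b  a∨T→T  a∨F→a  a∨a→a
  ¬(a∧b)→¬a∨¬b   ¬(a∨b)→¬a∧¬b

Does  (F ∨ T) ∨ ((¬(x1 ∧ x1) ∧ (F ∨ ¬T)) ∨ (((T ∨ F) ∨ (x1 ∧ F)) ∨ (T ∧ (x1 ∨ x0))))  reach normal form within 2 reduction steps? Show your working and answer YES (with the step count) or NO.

Answer: YES — reaches normal form T in 2 ≤ 2 steps

Reduction:
  start: (F ∨ T) ∨ ((¬(x1 ∧ x1) ∧ (F ∨ ¬T)) ∨ (((T ∨ F) ∨ (x1 ∧ F)) ∨ (T ∧ (x1 ∨ x0))))
  [1] T ∨ ((¬(x1 ∧ x1) ∧ (F ∨ ¬T)) ∨ (((T ∨ F) ∨ (x1 ∧ F)) ∨ (T ∧ (x1 ∨ x0))))
  [2] T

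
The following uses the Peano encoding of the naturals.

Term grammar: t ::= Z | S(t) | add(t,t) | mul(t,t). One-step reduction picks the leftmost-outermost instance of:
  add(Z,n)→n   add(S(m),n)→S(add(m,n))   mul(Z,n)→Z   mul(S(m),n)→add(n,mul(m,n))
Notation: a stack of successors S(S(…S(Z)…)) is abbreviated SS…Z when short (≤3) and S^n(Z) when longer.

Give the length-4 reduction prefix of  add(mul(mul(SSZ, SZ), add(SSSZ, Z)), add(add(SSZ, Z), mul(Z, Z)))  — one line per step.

  start: add(mul(mul(SSZ, SZ), add(SSSZ, Z)), add(add(SSZ, Z), mul(Z, Z)))
  step 1: add(mul(add(SZ, mul(SZ, SZ)), add(SSSZ, Z)), add(add(SSZ, Z), mul(Z, Z)))
  step 2: add(mul(S(add(Z, mul(SZ, SZ))), add(SSSZ, Z)), add(add(SSZ, Z), mul(Z, Z)))
  step 3: add(add(add(SSSZ, Z), mul(add(Z, mul(SZ, SZ)), add(SSSZ, Z))), add(add(SSZ, Z), mul(Z, Z)))
  step 4: add(add(S(add(SSZ, Z)), mul(add(Z, mul(SZ, SZ)), add(SSSZ, Z))), add(add(SSZ, Z), mul(Z, Z)))

Answer: after 4 steps: add(add(S(add(SSZ, Z)), mul(add(Z, mul(SZ, SZ)), add(SSSZ, Z))), add(add(SSZ, Z), mul(Z, Z)))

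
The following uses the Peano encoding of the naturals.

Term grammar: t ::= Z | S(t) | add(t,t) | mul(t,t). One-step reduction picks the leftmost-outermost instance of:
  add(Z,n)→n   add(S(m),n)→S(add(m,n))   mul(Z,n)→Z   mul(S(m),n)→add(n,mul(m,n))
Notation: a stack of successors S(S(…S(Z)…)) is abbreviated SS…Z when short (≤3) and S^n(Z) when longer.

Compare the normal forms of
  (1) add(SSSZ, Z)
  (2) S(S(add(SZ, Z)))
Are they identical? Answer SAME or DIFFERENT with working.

Answer: SAME — A ⇓ SSSZ, B ⇓ SSSZ

Working:
Term A:
  start: add(SSSZ, Z)
  [1] S(add(SSZ, Z))
  [2] S(S(add(SZ, Z)))
  [3] S(S(S(add(Z, Z))))
  [4] SSSZ

Term B:
  start: S(S(add(SZ, Z)))
  [1] S(S(S(add(Z, Z))))
  [2] SSSZ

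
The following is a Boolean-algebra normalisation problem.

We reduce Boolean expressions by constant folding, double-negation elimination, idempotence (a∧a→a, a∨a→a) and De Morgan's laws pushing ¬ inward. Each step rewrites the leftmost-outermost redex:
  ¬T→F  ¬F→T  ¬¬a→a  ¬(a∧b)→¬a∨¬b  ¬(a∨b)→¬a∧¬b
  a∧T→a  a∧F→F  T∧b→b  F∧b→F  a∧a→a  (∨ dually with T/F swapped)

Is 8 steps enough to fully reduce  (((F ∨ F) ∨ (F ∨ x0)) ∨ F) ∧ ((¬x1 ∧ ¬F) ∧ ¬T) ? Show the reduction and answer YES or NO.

  start: (((F ∨ F) ∨ (F ∨ x0)) ∨ F) ∧ ((¬x1 ∧ ¬F) ∧ ¬T)
  [1] ((F ∨ F) ∨ (F ∨ x0)) ∧ ((¬x1 ∧ ¬F) ∧ ¬T)
  [2] (F ∨ (F ∨ x0)) ∧ ((¬x1 ∧ ¬F) ∧ ¬T)
  [3] (F ∨ x0) ∧ ((¬x1 ∧ ¬F) ∧ ¬T)
  [4] x0 ∧ ((¬x1 ∧ ¬F) ∧ ¬T)
  [5] x0 ∧ ((¬x1 ∧ T) ∧ ¬T)
  [6] x0 ∧ (¬x1 ∧ ¬T)
  [7] x0 ∧ (¬x1 ∧ F)
  [8] x0 ∧ F

Answer: NO — after 8 steps the term is x0 ∧ F, not yet normal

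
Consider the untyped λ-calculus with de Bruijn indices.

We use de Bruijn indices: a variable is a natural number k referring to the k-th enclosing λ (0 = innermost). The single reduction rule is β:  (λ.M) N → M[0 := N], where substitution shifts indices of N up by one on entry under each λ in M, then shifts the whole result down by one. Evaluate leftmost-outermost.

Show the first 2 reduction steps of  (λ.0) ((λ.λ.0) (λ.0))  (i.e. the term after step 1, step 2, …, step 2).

  start: (λ.0) ((λ.λ.0) (λ.0))
  [1] (λ.λ.0) (λ.0)
  [2] λ.0

Answer: after 2 steps: λ.0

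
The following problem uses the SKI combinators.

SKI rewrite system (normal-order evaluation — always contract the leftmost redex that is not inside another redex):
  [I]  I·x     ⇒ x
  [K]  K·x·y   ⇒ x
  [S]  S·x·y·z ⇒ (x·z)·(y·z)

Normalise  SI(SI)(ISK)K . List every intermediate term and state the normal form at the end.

  start: SI(SI)(ISK)K
  [1] I(ISK)(SI(ISK))K
  [2] ISK(SI(ISK))K
  [3] SK(SI(ISK))K
  [4] KK(SI(ISK)K)
  [5] K

Answer: normal form = K  (in 5 steps)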